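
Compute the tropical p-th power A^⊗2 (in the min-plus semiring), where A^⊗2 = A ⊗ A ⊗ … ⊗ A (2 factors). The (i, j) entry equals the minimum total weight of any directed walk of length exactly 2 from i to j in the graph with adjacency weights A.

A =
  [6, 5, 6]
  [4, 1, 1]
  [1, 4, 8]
A^⊗2 =
  [7, 6, 6]
  [2, 2, 2]
  [7, 5, 5]

Each entry (A^⊗2)_ij equals the minimum over all length-2 walks i = v_0 → v_1 → … → v_2 = j of Σ_t A[v_t][v_{t+1}]. For example, for (i, j) = (0, 2) we minimise over 3 possible intermediate vertex sequences; the minimum is 6, attained along the walk 0 → 1 → 2.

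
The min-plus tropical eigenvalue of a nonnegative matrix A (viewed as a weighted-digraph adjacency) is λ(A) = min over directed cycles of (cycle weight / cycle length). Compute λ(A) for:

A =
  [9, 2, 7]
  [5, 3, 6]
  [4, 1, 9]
λ(A) = 3

Enumerate directed cycles and compute their means (weight / length). Sample:
  cycle 0 → 0: weight = 9, length = 1, mean = 9/1 ≈ 9.000
  cycle 1 → 1: weight = 3, length = 1, mean = 3/1 ≈ 3.000
  cycle 2 → 2: weight = 9, length = 1, mean = 9/1 ≈ 9.000
  cycle 0 → 1 → 0: weight = 7, length = 2, mean = 7/2 ≈ 3.500
  cycle 0 → 2 → 0: weight = 11, length = 2, mean = 11/2 ≈ 5.500
  cycle 1 → 0 → 1: weight = 7, length = 2, mean = 7/2 ≈ 3.500
Minimum mean = 3.000, attained e.g. along the cycle 1 → 1 with weight 3 and length 1. So λ(A) = 3/1 = 3.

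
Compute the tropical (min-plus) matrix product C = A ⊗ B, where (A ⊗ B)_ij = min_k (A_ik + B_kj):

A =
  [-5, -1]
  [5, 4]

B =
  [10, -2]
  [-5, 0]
A ⊗ B =
  [-6, -7]
  [-1, 3]

Apply the min-plus product entry-by-entry:
  C[0][0] = min over k of (A[0][0] + B[0][0] = -5 + 10 = 5, A[0][1] + B[1][0] = -1 + -5 = -6) = -6 (attained at k = 1)
  C[0][1] = min over k of (A[0][0] + B[0][1] = -5 + -2 = -7, A[0][1] + B[1][1] = -1 + 0 = -1) = -7 (attained at k = 0)
  C[1][0] = min over k of (A[1][0] + B[0][0] = 5 + 10 = 15, A[1][1] + B[1][0] = 4 + -5 = -1) = -1 (attained at k = 1)
  C[1][1] = min over k of (A[1][0] + B[0][1] = 5 + -2 = 3, A[1][1] + B[1][1] = 4 + 0 = 4) = 3 (attained at k = 0)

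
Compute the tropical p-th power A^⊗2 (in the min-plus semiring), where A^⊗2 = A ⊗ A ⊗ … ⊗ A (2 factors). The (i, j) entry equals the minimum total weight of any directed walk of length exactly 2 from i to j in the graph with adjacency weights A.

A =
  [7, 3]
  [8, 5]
A^⊗2 =
  [11, 8]
  [13, 10]

Each entry (A^⊗2)_ij equals the minimum over all length-2 walks i = v_0 → v_1 → … → v_2 = j of Σ_t A[v_t][v_{t+1}]. For example, for (i, j) = (0, 1) we minimise over 2 possible intermediate vertex sequences; the minimum is 8, attained along the walk 0 → 1 → 1.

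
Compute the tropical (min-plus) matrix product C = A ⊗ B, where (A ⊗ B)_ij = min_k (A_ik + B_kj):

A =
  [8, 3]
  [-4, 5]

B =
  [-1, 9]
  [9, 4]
A ⊗ B =
  [7, 7]
  [-5, 5]

Apply the min-plus product entry-by-entry:
  C[0][0] = min over k of (A[0][0] + B[0][0] = 8 + -1 = 7, A[0][1] + B[1][0] = 3 + 9 = 12) = 7 (attained at k = 0)
  C[0][1] = min over k of (A[0][0] + B[0][1] = 8 + 9 = 17, A[0][1] + B[1][1] = 3 + 4 = 7) = 7 (attained at k = 1)
  C[1][0] = min over k of (A[1][0] + B[0][0] = -4 + -1 = -5, A[1][1] + B[1][0] = 5 + 9 = 14) = -5 (attained at k = 0)
  C[1][1] = min over k of (A[1][0] + B[0][1] = -4 + 9 = 5, A[1][1] + B[1][1] = 5 + 4 = 9) = 5 (attained at k = 0)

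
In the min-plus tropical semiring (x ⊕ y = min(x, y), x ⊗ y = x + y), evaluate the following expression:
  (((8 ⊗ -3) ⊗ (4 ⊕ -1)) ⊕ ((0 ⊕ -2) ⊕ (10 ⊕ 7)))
(((8 ⊗ -3) ⊗ (4 ⊕ -1)) ⊕ ((0 ⊕ -2) ⊕ (10 ⊕ 7))) = -2

Expand innermost to outermost. Recall ⊕ takes the minimum of its arguments and ⊗ takes their sum. Working out the expression (((8 ⊗ -3) ⊗ (4 ⊕ -1)) ⊕ ((0 ⊕ -2) ⊕ (10 ⊕ 7))) gives -2.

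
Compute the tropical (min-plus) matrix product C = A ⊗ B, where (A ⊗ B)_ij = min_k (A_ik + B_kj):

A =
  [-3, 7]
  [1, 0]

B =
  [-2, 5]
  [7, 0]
A ⊗ B =
  [-5, 2]
  [-1, 0]

Apply the min-plus product entry-by-entry:
  C[0][0] = min over k of (A[0][0] + B[0][0] = -3 + -2 = -5, A[0][1] + B[1][0] = 7 + 7 = 14) = -5 (attained at k = 0)
  C[0][1] = min over k of (A[0][0] + B[0][1] = -3 + 5 = 2, A[0][1] + B[1][1] = 7 + 0 = 7) = 2 (attained at k = 0)
  C[1][0] = min over k of (A[1][0] + B[0][0] = 1 + -2 = -1, A[1][1] + B[1][0] = 0 + 7 = 7) = -1 (attained at k = 0)
  C[1][1] = min over k of (A[1][0] + B[0][1] = 1 + 5 = 6, A[1][1] + B[1][1] = 0 + 0 = 0) = 0 (attained at k = 1)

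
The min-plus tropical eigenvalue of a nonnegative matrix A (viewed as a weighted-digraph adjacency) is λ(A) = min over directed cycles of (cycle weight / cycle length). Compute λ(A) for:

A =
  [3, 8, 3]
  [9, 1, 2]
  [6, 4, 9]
λ(A) = 1

Enumerate directed cycles and compute their means (weight / length). Sample:
  cycle 0 → 0: weight = 3, length = 1, mean = 3/1 ≈ 3.000
  cycle 1 → 1: weight = 1, length = 1, mean = 1/1 ≈ 1.000
  cycle 2 → 2: weight = 9, length = 1, mean = 9/1 ≈ 9.000
  cycle 0 → 1 → 0: weight = 17, length = 2, mean = 17/2 ≈ 8.500
  cycle 0 → 2 → 0: weight = 9, length = 2, mean = 9/2 ≈ 4.500
  cycle 1 → 0 → 1: weight = 17, length = 2, mean = 17/2 ≈ 8.500
Minimum mean = 1.000, attained e.g. along the cycle 1 → 1 with weight 1 and length 1. So λ(A) = 1/1 = 1.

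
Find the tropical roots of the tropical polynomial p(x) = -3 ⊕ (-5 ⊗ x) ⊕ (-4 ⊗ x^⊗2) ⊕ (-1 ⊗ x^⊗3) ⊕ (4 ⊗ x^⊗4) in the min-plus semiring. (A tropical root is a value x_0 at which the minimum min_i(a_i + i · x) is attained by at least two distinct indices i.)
Roots: {-5, -3, -1, 2}

Each tropical root is a break point of the lower envelope of the lines y = a_i + i · x (there are 5 lines, with slopes 0, 1, ..., 4). Only the lines that attain the minimum somewhere contribute to roots; other lines are dominated. Here the surviving (envelope) indices are i = 4, i = 3, i = 2, i = 1, i = 0.
Intersections between consecutive envelope lines give the roots: for adjacent envelope indices i < j the intersection is x = (a_i − a_j) / (j − i). Reading off the sorted break points: {-5, -3, -1, 2}.
Verification: at each break x_0, at least two indices attain the minimum of min_i(a_i + i · x_0).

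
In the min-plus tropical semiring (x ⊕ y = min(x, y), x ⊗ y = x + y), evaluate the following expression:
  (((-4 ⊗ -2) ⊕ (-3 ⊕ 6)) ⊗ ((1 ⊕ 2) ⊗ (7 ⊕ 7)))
(((-4 ⊗ -2) ⊕ (-3 ⊕ 6)) ⊗ ((1 ⊕ 2) ⊗ (7 ⊕ 7))) = 2

Expand innermost to outermost. Recall ⊕ takes the minimum of its arguments and ⊗ takes their sum. Working out the expression (((-4 ⊗ -2) ⊕ (-3 ⊕ 6)) ⊗ ((1 ⊕ 2) ⊗ (7 ⊕ 7))) gives 2.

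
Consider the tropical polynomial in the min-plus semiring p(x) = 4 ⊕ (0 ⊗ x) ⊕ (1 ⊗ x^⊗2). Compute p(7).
p(7) = 4

A tropical monomial a ⊗ x^⊗i evaluates to a + i · x. Evaluating each term at x = 7:
  Term 0 contributes 4 + 0 · 7 = 4
  Term 1 contributes 0 + 1 · 7 = 7
  Term 2 contributes 1 + 2 · 7 = 15
p(7) = ⊕ of these = min[4, 7, 15] = 4.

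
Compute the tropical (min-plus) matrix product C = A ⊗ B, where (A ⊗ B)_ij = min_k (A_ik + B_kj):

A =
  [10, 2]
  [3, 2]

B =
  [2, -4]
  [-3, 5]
A ⊗ B =
  [-1, 6]
  [-1, -1]

Apply the min-plus product entry-by-entry:
  C[0][0] = min over k of (A[0][0] + B[0][0] = 10 + 2 = 12, A[0][1] + B[1][0] = 2 + -3 = -1) = -1 (attained at k = 1)
  C[0][1] = min over k of (A[0][0] + B[0][1] = 10 + -4 = 6, A[0][1] + B[1][1] = 2 + 5 = 7) = 6 (attained at k = 0)
  C[1][0] = min over k of (A[1][0] + B[0][0] = 3 + 2 = 5, A[1][1] + B[1][0] = 2 + -3 = -1) = -1 (attained at k = 1)
  C[1][1] = min over k of (A[1][0] + B[0][1] = 3 + -4 = -1, A[1][1] + B[1][1] = 2 + 5 = 7) = -1 (attained at k = 0)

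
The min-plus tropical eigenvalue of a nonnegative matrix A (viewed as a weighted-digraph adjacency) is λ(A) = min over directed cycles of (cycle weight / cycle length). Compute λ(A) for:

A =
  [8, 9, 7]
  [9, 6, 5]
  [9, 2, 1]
λ(A) = 1

Enumerate directed cycles and compute their means (weight / length). Sample:
  cycle 0 → 0: weight = 8, length = 1, mean = 8/1 ≈ 8.000
  cycle 1 → 1: weight = 6, length = 1, mean = 6/1 ≈ 6.000
  cycle 2 → 2: weight = 1, length = 1, mean = 1/1 ≈ 1.000
  cycle 0 → 1 → 0: weight = 18, length = 2, mean = 18/2 ≈ 9.000
  cycle 0 → 2 → 0: weight = 16, length = 2, mean = 16/2 ≈ 8.000
  cycle 1 → 0 → 1: weight = 18, length = 2, mean = 18/2 ≈ 9.000
Minimum mean = 1.000, attained e.g. along the cycle 2 → 2 with weight 1 and length 1. So λ(A) = 1/1 = 1.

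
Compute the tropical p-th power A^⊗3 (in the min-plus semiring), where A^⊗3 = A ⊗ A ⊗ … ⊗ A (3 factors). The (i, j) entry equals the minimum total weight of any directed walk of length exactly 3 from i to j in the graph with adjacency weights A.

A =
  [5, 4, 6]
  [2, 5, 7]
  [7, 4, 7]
A^⊗3 =
  [11, 10, 12]
  [8, 11, 13]
  [11, 10, 12]

Each entry (A^⊗3)_ij equals the minimum over all length-3 walks i = v_0 → v_1 → … → v_3 = j of Σ_t A[v_t][v_{t+1}]. For example, for (i, j) = (0, 2) we minimise over 9 possible intermediate vertex sequences; the minimum is 12, attained along the walk 0 → 1 → 0 → 2.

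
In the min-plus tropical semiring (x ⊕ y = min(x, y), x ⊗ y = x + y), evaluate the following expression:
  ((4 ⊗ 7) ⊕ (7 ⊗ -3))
((4 ⊗ 7) ⊕ (7 ⊗ -3)) = 4

Expand innermost to outermost. Recall ⊕ takes the minimum of its arguments and ⊗ takes their sum. Working out the expression ((4 ⊗ 7) ⊕ (7 ⊗ -3)) gives 4.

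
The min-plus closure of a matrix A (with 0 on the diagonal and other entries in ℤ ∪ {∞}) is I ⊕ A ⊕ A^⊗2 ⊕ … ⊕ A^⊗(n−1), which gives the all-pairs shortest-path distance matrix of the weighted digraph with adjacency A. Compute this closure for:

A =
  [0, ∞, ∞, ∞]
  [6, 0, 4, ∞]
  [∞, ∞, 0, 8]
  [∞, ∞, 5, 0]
Closure =
  [0, ∞, ∞, ∞]
  [6, 0, 4, 12]
  [∞, ∞, 0, 8]
  [∞, ∞, 5, 0]

This is the Floyd-Warshall all-pairs shortest-path computation. For each intermediate vertex k = 0, 1, …, 3, update dist[i][j] ← min(dist[i][j], dist[i][k] + dist[k][j]). The final matrix gives, for each (i, j), the minimum total weight of any directed path from i to j (possibly empty when i = j).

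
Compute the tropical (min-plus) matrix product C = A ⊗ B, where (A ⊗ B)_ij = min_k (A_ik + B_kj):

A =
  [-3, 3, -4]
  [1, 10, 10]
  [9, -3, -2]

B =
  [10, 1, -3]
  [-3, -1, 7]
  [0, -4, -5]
A ⊗ B =
  [-4, -8, -9]
  [7, 2, -2]
  [-6, -6, -7]

Apply the min-plus product entry-by-entry:
  C[0][0] = min over k of (A[0][0] + B[0][0] = -3 + 10 = 7, A[0][1] + B[1][0] = 3 + -3 = 0, A[0][2] + B[2][0] = -4 + 0 = -4) = -4 (attained at k = 2)
  C[0][1] = min over k of (A[0][0] + B[0][1] = -3 + 1 = -2, A[0][1] + B[1][1] = 3 + -1 = 2, A[0][2] + B[2][1] = -4 + -4 = -8) = -8 (attained at k = 2)
  C[0][2] = min over k of (A[0][0] + B[0][2] = -3 + -3 = -6, A[0][1] + B[1][2] = 3 + 7 = 10, A[0][2] + B[2][2] = -4 + -5 = -9) = -9 (attained at k = 2)
  C[1][0] = min over k of (A[1][0] + B[0][0] = 1 + 10 = 11, A[1][1] + B[1][0] = 10 + -3 = 7, A[1][2] + B[2][0] = 10 + 0 = 10) = 7 (attained at k = 1)
  C[1][1] = min over k of (A[1][0] + B[0][1] = 1 + 1 = 2, A[1][1] + B[1][1] = 10 + -1 = 9, A[1][2] + B[2][1] = 10 + -4 = 6) = 2 (attained at k = 0)
  C[1][2] = min over k of (A[1][0] + B[0][2] = 1 + -3 = -2, A[1][1] + B[1][2] = 10 + 7 = 17, A[1][2] + B[2][2] = 10 + -5 = 5) = -2 (attained at k = 0)
  C[2][0] = min over k of (A[2][0] + B[0][0] = 9 + 10 = 19, A[2][1] + B[1][0] = -3 + -3 = -6, A[2][2] + B[2][0] = -2 + 0 = -2) = -6 (attained at k = 1)
  C[2][1] = min over k of (A[2][0] + B[0][1] = 9 + 1 = 10, A[2][1] + B[1][1] = -3 + -1 = -4, A[2][2] + B[2][1] = -2 + -4 = -6) = -6 (attained at k = 2)
  C[2][2] = min over k of (A[2][0] + B[0][2] = 9 + -3 = 6, A[2][1] + B[1][2] = -3 + 7 = 4, A[2][2] + B[2][2] = -2 + -5 = -7) = -7 (attained at k = 2)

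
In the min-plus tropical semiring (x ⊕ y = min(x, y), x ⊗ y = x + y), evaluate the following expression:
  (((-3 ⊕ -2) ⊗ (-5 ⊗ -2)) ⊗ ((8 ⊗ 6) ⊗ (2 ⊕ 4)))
(((-3 ⊕ -2) ⊗ (-5 ⊗ -2)) ⊗ ((8 ⊗ 6) ⊗ (2 ⊕ 4))) = 6

Expand innermost to outermost. Recall ⊕ takes the minimum of its arguments and ⊗ takes their sum. Working out the expression (((-3 ⊕ -2) ⊗ (-5 ⊗ -2)) ⊗ ((8 ⊗ 6) ⊗ (2 ⊕ 4))) gives 6.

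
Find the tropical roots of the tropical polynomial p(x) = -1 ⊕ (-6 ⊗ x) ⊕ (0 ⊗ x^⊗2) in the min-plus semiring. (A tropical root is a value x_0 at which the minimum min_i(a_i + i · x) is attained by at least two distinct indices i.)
Roots: {-6, 5}

Each tropical root is a break point of the lower envelope of the lines y = a_i + i · x (there are 3 lines, with slopes 0, 1, ..., 2). Only the lines that attain the minimum somewhere contribute to roots; other lines are dominated. Here the surviving (envelope) indices are i = 2, i = 1, i = 0.
Intersections between consecutive envelope lines give the roots: for adjacent envelope indices i < j the intersection is x = (a_i − a_j) / (j − i). Reading off the sorted break points: {-6, 5}.
Verification: at each break x_0, at least two indices attain the minimum of min_i(a_i + i · x_0).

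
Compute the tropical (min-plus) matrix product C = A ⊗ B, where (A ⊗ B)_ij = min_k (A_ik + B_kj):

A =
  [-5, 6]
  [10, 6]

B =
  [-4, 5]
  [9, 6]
A ⊗ B =
  [-9, 0]
  [6, 12]

Apply the min-plus product entry-by-entry:
  C[0][0] = min over k of (A[0][0] + B[0][0] = -5 + -4 = -9, A[0][1] + B[1][0] = 6 + 9 = 15) = -9 (attained at k = 0)
  C[0][1] = min over k of (A[0][0] + B[0][1] = -5 + 5 = 0, A[0][1] + B[1][1] = 6 + 6 = 12) = 0 (attained at k = 0)
  C[1][0] = min over k of (A[1][0] + B[0][0] = 10 + -4 = 6, A[1][1] + B[1][0] = 6 + 9 = 15) = 6 (attained at k = 0)
  C[1][1] = min over k of (A[1][0] + B[0][1] = 10 + 5 = 15, A[1][1] + B[1][1] = 6 + 6 = 12) = 12 (attained at k = 1)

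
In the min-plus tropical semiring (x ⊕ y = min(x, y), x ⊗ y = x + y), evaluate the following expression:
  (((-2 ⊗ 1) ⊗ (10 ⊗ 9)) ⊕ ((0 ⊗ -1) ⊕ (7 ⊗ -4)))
(((-2 ⊗ 1) ⊗ (10 ⊗ 9)) ⊕ ((0 ⊗ -1) ⊕ (7 ⊗ -4))) = -1

Expand innermost to outermost. Recall ⊕ takes the minimum of its arguments and ⊗ takes their sum. Working out the expression (((-2 ⊗ 1) ⊗ (10 ⊗ 9)) ⊕ ((0 ⊗ -1) ⊕ (7 ⊗ -4))) gives -1.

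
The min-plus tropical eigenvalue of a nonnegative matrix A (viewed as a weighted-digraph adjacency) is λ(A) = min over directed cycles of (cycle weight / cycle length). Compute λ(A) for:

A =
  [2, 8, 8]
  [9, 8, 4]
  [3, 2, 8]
λ(A) = 2

Enumerate directed cycles and compute their means (weight / length). Sample:
  cycle 0 → 0: weight = 2, length = 1, mean = 2/1 ≈ 2.000
  cycle 1 → 1: weight = 8, length = 1, mean = 8/1 ≈ 8.000
  cycle 2 → 2: weight = 8, length = 1, mean = 8/1 ≈ 8.000
  cycle 0 → 1 → 0: weight = 17, length = 2, mean = 17/2 ≈ 8.500
  cycle 0 → 2 → 0: weight = 11, length = 2, mean = 11/2 ≈ 5.500
  cycle 1 → 0 → 1: weight = 17, length = 2, mean = 17/2 ≈ 8.500
Minimum mean = 2.000, attained e.g. along the cycle 0 → 0 with weight 2 and length 1. So λ(A) = 2/1 = 2.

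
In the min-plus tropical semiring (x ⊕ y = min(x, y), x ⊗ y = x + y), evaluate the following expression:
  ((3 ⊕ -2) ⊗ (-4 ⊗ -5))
((3 ⊕ -2) ⊗ (-4 ⊗ -5)) = -11

Expand innermost to outermost. Recall ⊕ takes the minimum of its arguments and ⊗ takes their sum. Working out the expression ((3 ⊕ -2) ⊗ (-4 ⊗ -5)) gives -11.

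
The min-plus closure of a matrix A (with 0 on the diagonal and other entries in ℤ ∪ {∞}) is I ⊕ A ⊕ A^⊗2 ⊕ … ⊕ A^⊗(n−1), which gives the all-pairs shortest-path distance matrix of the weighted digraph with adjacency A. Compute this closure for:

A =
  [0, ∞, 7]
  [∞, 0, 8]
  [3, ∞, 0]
Closure =
  [0, ∞, 7]
  [11, 0, 8]
  [3, ∞, 0]

This is the Floyd-Warshall all-pairs shortest-path computation. For each intermediate vertex k = 0, 1, …, 2, update dist[i][j] ← min(dist[i][j], dist[i][k] + dist[k][j]). The final matrix gives, for each (i, j), the minimum total weight of any directed path from i to j (possibly empty when i = j).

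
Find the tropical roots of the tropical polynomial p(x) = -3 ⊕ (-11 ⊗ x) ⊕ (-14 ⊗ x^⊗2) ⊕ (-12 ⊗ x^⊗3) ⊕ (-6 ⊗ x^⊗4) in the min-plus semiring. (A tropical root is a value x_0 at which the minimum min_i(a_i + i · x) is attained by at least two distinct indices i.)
Roots: {-6, -2, 3, 8}

Each tropical root is a break point of the lower envelope of the lines y = a_i + i · x (there are 5 lines, with slopes 0, 1, ..., 4). Only the lines that attain the minimum somewhere contribute to roots; other lines are dominated. Here the surviving (envelope) indices are i = 4, i = 3, i = 2, i = 1, i = 0.
Intersections between consecutive envelope lines give the roots: for adjacent envelope indices i < j the intersection is x = (a_i − a_j) / (j − i). Reading off the sorted break points: {-6, -2, 3, 8}.
Verification: at each break x_0, at least two indices attain the minimum of min_i(a_i + i · x_0).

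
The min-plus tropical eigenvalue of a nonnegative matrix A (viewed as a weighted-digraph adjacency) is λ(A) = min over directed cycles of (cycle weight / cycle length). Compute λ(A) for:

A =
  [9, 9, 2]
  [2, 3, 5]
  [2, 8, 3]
λ(A) = 2

Enumerate directed cycles and compute their means (weight / length). Sample:
  cycle 0 → 0: weight = 9, length = 1, mean = 9/1 ≈ 9.000
  cycle 1 → 1: weight = 3, length = 1, mean = 3/1 ≈ 3.000
  cycle 2 → 2: weight = 3, length = 1, mean = 3/1 ≈ 3.000
  cycle 0 → 1 → 0: weight = 11, length = 2, mean = 11/2 ≈ 5.500
  cycle 0 → 2 → 0: weight = 4, length = 2, mean = 4/2 ≈ 2.000
  cycle 1 → 0 → 1: weight = 11, length = 2, mean = 11/2 ≈ 5.500
Minimum mean = 2.000, attained e.g. along the cycle 0 → 2 → 0 with weight 4 and length 2. So λ(A) = 4/2 = 2.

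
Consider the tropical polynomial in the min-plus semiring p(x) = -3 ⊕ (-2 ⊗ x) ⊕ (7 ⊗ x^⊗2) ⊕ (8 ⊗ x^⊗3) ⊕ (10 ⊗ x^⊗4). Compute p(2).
p(2) = -3

A tropical monomial a ⊗ x^⊗i evaluates to a + i · x. Evaluating each term at x = 2:
  Term 0 contributes -3 + 0 · 2 = -3
  Term 1 contributes -2 + 1 · 2 = 0
  Term 2 contributes 7 + 2 · 2 = 11
  Term 3 contributes 8 + 3 · 2 = 14
  Term 4 contributes 10 + 4 · 2 = 18
p(2) = ⊕ of these = min[-3, 0, 11, 14, 18] = -3.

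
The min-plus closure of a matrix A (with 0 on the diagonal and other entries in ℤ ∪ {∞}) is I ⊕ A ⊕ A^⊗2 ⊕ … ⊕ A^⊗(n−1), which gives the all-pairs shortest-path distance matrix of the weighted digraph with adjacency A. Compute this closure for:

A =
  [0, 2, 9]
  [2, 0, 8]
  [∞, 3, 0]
Closure =
  [0, 2, 9]
  [2, 0, 8]
  [5, 3, 0]

This is the Floyd-Warshall all-pairs shortest-path computation. For each intermediate vertex k = 0, 1, …, 2, update dist[i][j] ← min(dist[i][j], dist[i][k] + dist[k][j]). The final matrix gives, for each (i, j), the minimum total weight of any directed path from i to j (possibly empty when i = j).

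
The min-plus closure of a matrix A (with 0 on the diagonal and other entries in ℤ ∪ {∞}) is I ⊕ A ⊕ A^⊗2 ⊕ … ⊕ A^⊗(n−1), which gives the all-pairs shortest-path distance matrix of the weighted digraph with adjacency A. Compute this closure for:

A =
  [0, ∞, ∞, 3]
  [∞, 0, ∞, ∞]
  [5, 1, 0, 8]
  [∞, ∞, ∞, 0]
Closure =
  [0, ∞, ∞, 3]
  [∞, 0, ∞, ∞]
  [5, 1, 0, 8]
  [∞, ∞, ∞, 0]

This is the Floyd-Warshall all-pairs shortest-path computation. For each intermediate vertex k = 0, 1, …, 3, update dist[i][j] ← min(dist[i][j], dist[i][k] + dist[k][j]). The final matrix gives, for each (i, j), the minimum total weight of any directed path from i to j (possibly empty when i = j).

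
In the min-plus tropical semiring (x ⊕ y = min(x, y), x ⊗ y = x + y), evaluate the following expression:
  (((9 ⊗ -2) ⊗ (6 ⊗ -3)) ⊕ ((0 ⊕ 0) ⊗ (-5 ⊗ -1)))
(((9 ⊗ -2) ⊗ (6 ⊗ -3)) ⊕ ((0 ⊕ 0) ⊗ (-5 ⊗ -1))) = -6

Expand innermost to outermost. Recall ⊕ takes the minimum of its arguments and ⊗ takes their sum. Working out the expression (((9 ⊗ -2) ⊗ (6 ⊗ -3)) ⊕ ((0 ⊕ 0) ⊗ (-5 ⊗ -1))) gives -6.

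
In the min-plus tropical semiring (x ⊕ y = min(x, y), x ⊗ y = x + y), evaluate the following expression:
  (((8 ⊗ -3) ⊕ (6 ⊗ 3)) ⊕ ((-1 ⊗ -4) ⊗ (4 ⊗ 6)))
(((8 ⊗ -3) ⊕ (6 ⊗ 3)) ⊕ ((-1 ⊗ -4) ⊗ (4 ⊗ 6))) = 5

Expand innermost to outermost. Recall ⊕ takes the minimum of its arguments and ⊗ takes their sum. Working out the expression (((8 ⊗ -3) ⊕ (6 ⊗ 3)) ⊕ ((-1 ⊗ -4) ⊗ (4 ⊗ 6))) gives 5.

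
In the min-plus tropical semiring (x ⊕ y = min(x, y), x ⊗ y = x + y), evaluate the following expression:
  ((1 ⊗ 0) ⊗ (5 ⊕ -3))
((1 ⊗ 0) ⊗ (5 ⊕ -3)) = -2

Expand innermost to outermost. Recall ⊕ takes the minimum of its arguments and ⊗ takes their sum. Working out the expression ((1 ⊗ 0) ⊗ (5 ⊕ -3)) gives -2.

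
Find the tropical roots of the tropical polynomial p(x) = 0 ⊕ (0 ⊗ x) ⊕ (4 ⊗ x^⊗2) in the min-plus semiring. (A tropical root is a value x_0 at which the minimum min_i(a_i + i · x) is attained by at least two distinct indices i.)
Roots: {-4, 0}

Each tropical root is a break point of the lower envelope of the lines y = a_i + i · x (there are 3 lines, with slopes 0, 1, ..., 2). Only the lines that attain the minimum somewhere contribute to roots; other lines are dominated. Here the surviving (envelope) indices are i = 2, i = 1, i = 0.
Intersections between consecutive envelope lines give the roots: for adjacent envelope indices i < j the intersection is x = (a_i − a_j) / (j − i). Reading off the sorted break points: {-4, 0}.
Verification: at each break x_0, at least two indices attain the minimum of min_i(a_i + i · x_0).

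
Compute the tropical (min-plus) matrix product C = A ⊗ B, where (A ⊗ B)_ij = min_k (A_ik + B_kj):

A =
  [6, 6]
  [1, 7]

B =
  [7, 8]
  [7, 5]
A ⊗ B =
  [13, 11]
  [8, 9]

Apply the min-plus product entry-by-entry:
  C[0][0] = min over k of (A[0][0] + B[0][0] = 6 + 7 = 13, A[0][1] + B[1][0] = 6 + 7 = 13) = 13 (attained at k = 0)
  C[0][1] = min over k of (A[0][0] + B[0][1] = 6 + 8 = 14, A[0][1] + B[1][1] = 6 + 5 = 11) = 11 (attained at k = 1)
  C[1][0] = min over k of (A[1][0] + B[0][0] = 1 + 7 = 8, A[1][1] + B[1][0] = 7 + 7 = 14) = 8 (attained at k = 0)
  C[1][1] = min over k of (A[1][0] + B[0][1] = 1 + 8 = 9, A[1][1] + B[1][1] = 7 + 5 = 12) = 9 (attained at k = 0)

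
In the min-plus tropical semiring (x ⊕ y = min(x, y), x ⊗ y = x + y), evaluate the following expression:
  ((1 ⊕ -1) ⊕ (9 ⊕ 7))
((1 ⊕ -1) ⊕ (9 ⊕ 7)) = -1

Expand innermost to outermost. Recall ⊕ takes the minimum of its arguments and ⊗ takes their sum. Working out the expression ((1 ⊕ -1) ⊕ (9 ⊕ 7)) gives -1.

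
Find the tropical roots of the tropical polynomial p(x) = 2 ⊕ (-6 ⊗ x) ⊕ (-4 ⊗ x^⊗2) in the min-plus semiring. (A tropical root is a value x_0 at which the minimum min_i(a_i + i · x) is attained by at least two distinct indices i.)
Roots: {-2, 8}

Each tropical root is a break point of the lower envelope of the lines y = a_i + i · x (there are 3 lines, with slopes 0, 1, ..., 2). Only the lines that attain the minimum somewhere contribute to roots; other lines are dominated. Here the surviving (envelope) indices are i = 2, i = 1, i = 0.
Intersections between consecutive envelope lines give the roots: for adjacent envelope indices i < j the intersection is x = (a_i − a_j) / (j − i). Reading off the sorted break points: {-2, 8}.
Verification: at each break x_0, at least two indices attain the minimum of min_i(a_i + i · x_0).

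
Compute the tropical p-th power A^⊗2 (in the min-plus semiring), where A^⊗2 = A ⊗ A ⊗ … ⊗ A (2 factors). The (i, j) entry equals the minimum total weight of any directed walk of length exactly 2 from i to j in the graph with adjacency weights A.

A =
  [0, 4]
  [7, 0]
A^⊗2 =
  [0, 4]
  [7, 0]

Each entry (A^⊗2)_ij equals the minimum over all length-2 walks i = v_0 → v_1 → … → v_2 = j of Σ_t A[v_t][v_{t+1}]. For example, for (i, j) = (0, 1) we minimise over 2 possible intermediate vertex sequences; the minimum is 4, attained along the walk 0 → 0 → 1.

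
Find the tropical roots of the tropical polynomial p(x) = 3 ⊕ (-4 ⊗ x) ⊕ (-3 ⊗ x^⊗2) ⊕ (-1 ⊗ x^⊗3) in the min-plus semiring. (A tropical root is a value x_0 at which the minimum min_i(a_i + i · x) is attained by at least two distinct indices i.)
Roots: {-2, -1, 7}

Each tropical root is a break point of the lower envelope of the lines y = a_i + i · x (there are 4 lines, with slopes 0, 1, ..., 3). Only the lines that attain the minimum somewhere contribute to roots; other lines are dominated. Here the surviving (envelope) indices are i = 3, i = 2, i = 1, i = 0.
Intersections between consecutive envelope lines give the roots: for adjacent envelope indices i < j the intersection is x = (a_i − a_j) / (j − i). Reading off the sorted break points: {-2, -1, 7}.
Verification: at each break x_0, at least two indices attain the minimum of min_i(a_i + i · x_0).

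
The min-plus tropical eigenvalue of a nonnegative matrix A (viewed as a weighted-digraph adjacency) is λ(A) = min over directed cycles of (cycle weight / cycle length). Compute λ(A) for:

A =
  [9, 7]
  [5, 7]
λ(A) = 6

Enumerate directed cycles and compute their means (weight / length). Sample:
  cycle 0 → 0: weight = 9, length = 1, mean = 9/1 ≈ 9.000
  cycle 1 → 1: weight = 7, length = 1, mean = 7/1 ≈ 7.000
  cycle 0 → 1 → 0: weight = 12, length = 2, mean = 12/2 ≈ 6.000
  cycle 1 → 0 → 1: weight = 12, length = 2, mean = 12/2 ≈ 6.000
Minimum mean = 6.000, attained e.g. along the cycle 0 → 1 → 0 with weight 12 and length 2. So λ(A) = 12/2 = 6.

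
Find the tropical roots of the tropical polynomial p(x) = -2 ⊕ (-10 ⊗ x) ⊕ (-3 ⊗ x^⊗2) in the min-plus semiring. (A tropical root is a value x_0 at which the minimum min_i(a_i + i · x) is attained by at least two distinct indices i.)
Roots: {-7, 8}

Each tropical root is a break point of the lower envelope of the lines y = a_i + i · x (there are 3 lines, with slopes 0, 1, ..., 2). Only the lines that attain the minimum somewhere contribute to roots; other lines are dominated. Here the surviving (envelope) indices are i = 2, i = 1, i = 0.
Intersections between consecutive envelope lines give the roots: for adjacent envelope indices i < j the intersection is x = (a_i − a_j) / (j − i). Reading off the sorted break points: {-7, 8}.
Verification: at each break x_0, at least two indices attain the minimum of min_i(a_i + i · x_0).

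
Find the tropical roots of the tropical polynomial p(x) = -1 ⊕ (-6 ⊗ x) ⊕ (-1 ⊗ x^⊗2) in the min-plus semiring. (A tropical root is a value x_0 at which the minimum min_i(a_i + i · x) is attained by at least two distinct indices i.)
Roots: {-5, 5}

Each tropical root is a break point of the lower envelope of the lines y = a_i + i · x (there are 3 lines, with slopes 0, 1, ..., 2). Only the lines that attain the minimum somewhere contribute to roots; other lines are dominated. Here the surviving (envelope) indices are i = 2, i = 1, i = 0.
Intersections between consecutive envelope lines give the roots: for adjacent envelope indices i < j the intersection is x = (a_i − a_j) / (j − i). Reading off the sorted break points: {-5, 5}.
Verification: at each break x_0, at least two indices attain the minimum of min_i(a_i + i · x_0).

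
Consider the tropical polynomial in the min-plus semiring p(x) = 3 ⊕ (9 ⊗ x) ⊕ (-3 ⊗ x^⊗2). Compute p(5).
p(5) = 3

A tropical monomial a ⊗ x^⊗i evaluates to a + i · x. Evaluating each term at x = 5:
  Term 0 contributes 3 + 0 · 5 = 3
  Term 1 contributes 9 + 1 · 5 = 14
  Term 2 contributes -3 + 2 · 5 = 7
p(5) = ⊕ of these = min[3, 14, 7] = 3.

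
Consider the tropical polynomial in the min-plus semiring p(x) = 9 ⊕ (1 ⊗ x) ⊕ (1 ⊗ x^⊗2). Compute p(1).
p(1) = 2

A tropical monomial a ⊗ x^⊗i evaluates to a + i · x. Evaluating each term at x = 1:
  Term 0 contributes 9 + 0 · 1 = 9
  Term 1 contributes 1 + 1 · 1 = 2
  Term 2 contributes 1 + 2 · 1 = 3
p(1) = ⊕ of these = min[9, 2, 3] = 2.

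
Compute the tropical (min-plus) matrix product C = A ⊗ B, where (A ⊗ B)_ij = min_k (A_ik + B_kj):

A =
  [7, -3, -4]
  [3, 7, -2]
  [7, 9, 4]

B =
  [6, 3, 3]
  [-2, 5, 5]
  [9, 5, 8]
A ⊗ B =
  [-5, 1, 2]
  [5, 3, 6]
  [7, 9, 10]

Apply the min-plus product entry-by-entry:
  C[0][0] = min over k of (A[0][0] + B[0][0] = 7 + 6 = 13, A[0][1] + B[1][0] = -3 + -2 = -5, A[0][2] + B[2][0] = -4 + 9 = 5) = -5 (attained at k = 1)
  C[0][1] = min over k of (A[0][0] + B[0][1] = 7 + 3 = 10, A[0][1] + B[1][1] = -3 + 5 = 2, A[0][2] + B[2][1] = -4 + 5 = 1) = 1 (attained at k = 2)
  C[0][2] = min over k of (A[0][0] + B[0][2] = 7 + 3 = 10, A[0][1] + B[1][2] = -3 + 5 = 2, A[0][2] + B[2][2] = -4 + 8 = 4) = 2 (attained at k = 1)
  C[1][0] = min over k of (A[1][0] + B[0][0] = 3 + 6 = 9, A[1][1] + B[1][0] = 7 + -2 = 5, A[1][2] + B[2][0] = -2 + 9 = 7) = 5 (attained at k = 1)
  C[1][1] = min over k of (A[1][0] + B[0][1] = 3 + 3 = 6, A[1][1] + B[1][1] = 7 + 5 = 12, A[1][2] + B[2][1] = -2 + 5 = 3) = 3 (attained at k = 2)
  C[1][2] = min over k of (A[1][0] + B[0][2] = 3 + 3 = 6, A[1][1] + B[1][2] = 7 + 5 = 12, A[1][2] + B[2][2] = -2 + 8 = 6) = 6 (attained at k = 0)
  C[2][0] = min over k of (A[2][0] + B[0][0] = 7 + 6 = 13, A[2][1] + B[1][0] = 9 + -2 = 7, A[2][2] + B[2][0] = 4 + 9 = 13) = 7 (attained at k = 1)
  C[2][1] = min over k of (A[2][0] + B[0][1] = 7 + 3 = 10, A[2][1] + B[1][1] = 9 + 5 = 14, A[2][2] + B[2][1] = 4 + 5 = 9) = 9 (attained at k = 2)
  C[2][2] = min over k of (A[2][0] + B[0][2] = 7 + 3 = 10, A[2][1] + B[1][2] = 9 + 5 = 14, A[2][2] + B[2][2] = 4 + 8 = 12) = 10 (attained at k = 0)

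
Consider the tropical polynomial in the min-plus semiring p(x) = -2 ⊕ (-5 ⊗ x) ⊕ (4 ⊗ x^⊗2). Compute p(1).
p(1) = -4

A tropical monomial a ⊗ x^⊗i evaluates to a + i · x. Evaluating each term at x = 1:
  Term 0 contributes -2 + 0 · 1 = -2
  Term 1 contributes -5 + 1 · 1 = -4
  Term 2 contributes 4 + 2 · 1 = 6
p(1) = ⊕ of these = min[-2, -4, 6] = -4.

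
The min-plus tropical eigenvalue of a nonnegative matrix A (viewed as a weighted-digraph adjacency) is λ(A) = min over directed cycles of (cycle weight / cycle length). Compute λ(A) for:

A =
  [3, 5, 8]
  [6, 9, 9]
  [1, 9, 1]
λ(A) = 1

Enumerate directed cycles and compute their means (weight / length). Sample:
  cycle 0 → 0: weight = 3, length = 1, mean = 3/1 ≈ 3.000
  cycle 1 → 1: weight = 9, length = 1, mean = 9/1 ≈ 9.000
  cycle 2 → 2: weight = 1, length = 1, mean = 1/1 ≈ 1.000
  cycle 0 → 1 → 0: weight = 11, length = 2, mean = 11/2 ≈ 5.500
  cycle 0 → 2 → 0: weight = 9, length = 2, mean = 9/2 ≈ 4.500
  cycle 1 → 0 → 1: weight = 11, length = 2, mean = 11/2 ≈ 5.500
Minimum mean = 1.000, attained e.g. along the cycle 2 → 2 with weight 1 and length 1. So λ(A) = 1/1 = 1.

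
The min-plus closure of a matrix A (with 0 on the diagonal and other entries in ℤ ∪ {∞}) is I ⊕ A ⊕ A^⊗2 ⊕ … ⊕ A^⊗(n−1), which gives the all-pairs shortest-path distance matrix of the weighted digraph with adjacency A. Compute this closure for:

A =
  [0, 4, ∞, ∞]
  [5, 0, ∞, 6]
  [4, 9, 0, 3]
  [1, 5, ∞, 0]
Closure =
  [0, 4, ∞, 10]
  [5, 0, ∞, 6]
  [4, 8, 0, 3]
  [1, 5, ∞, 0]

This is the Floyd-Warshall all-pairs shortest-path computation. For each intermediate vertex k = 0, 1, …, 3, update dist[i][j] ← min(dist[i][j], dist[i][k] + dist[k][j]). The final matrix gives, for each (i, j), the minimum total weight of any directed path from i to j (possibly empty when i = j).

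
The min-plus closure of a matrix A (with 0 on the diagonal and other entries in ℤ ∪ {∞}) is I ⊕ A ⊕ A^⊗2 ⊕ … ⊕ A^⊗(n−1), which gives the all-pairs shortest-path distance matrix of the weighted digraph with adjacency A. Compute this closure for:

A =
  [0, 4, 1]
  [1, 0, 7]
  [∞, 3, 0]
Closure =
  [0, 4, 1]
  [1, 0, 2]
  [4, 3, 0]

This is the Floyd-Warshall all-pairs shortest-path computation. For each intermediate vertex k = 0, 1, …, 2, update dist[i][j] ← min(dist[i][j], dist[i][k] + dist[k][j]). The final matrix gives, for each (i, j), the minimum total weight of any directed path from i to j (possibly empty when i = j).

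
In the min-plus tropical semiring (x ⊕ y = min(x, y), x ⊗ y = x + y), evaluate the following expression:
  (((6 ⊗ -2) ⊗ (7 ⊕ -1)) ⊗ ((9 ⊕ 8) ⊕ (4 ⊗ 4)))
(((6 ⊗ -2) ⊗ (7 ⊕ -1)) ⊗ ((9 ⊕ 8) ⊕ (4 ⊗ 4))) = 11

Expand innermost to outermost. Recall ⊕ takes the minimum of its arguments and ⊗ takes their sum. Working out the expression (((6 ⊗ -2) ⊗ (7 ⊕ -1)) ⊗ ((9 ⊕ 8) ⊕ (4 ⊗ 4))) gives 11.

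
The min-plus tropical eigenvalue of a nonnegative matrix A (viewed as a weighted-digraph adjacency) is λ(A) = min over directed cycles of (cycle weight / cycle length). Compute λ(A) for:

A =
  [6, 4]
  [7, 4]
λ(A) = 4

Enumerate directed cycles and compute their means (weight / length). Sample:
  cycle 0 → 0: weight = 6, length = 1, mean = 6/1 ≈ 6.000
  cycle 1 → 1: weight = 4, length = 1, mean = 4/1 ≈ 4.000
  cycle 0 → 1 → 0: weight = 11, length = 2, mean = 11/2 ≈ 5.500
  cycle 1 → 0 → 1: weight = 11, length = 2, mean = 11/2 ≈ 5.500
Minimum mean = 4.000, attained e.g. along the cycle 1 → 1 with weight 4 and length 1. So λ(A) = 4/1 = 4.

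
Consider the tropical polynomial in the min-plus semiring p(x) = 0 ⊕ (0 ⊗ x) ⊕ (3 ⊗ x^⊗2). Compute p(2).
p(2) = 0

A tropical monomial a ⊗ x^⊗i evaluates to a + i · x. Evaluating each term at x = 2:
  Term 0 contributes 0 + 0 · 2 = 0
  Term 1 contributes 0 + 1 · 2 = 2
  Term 2 contributes 3 + 2 · 2 = 7
p(2) = ⊕ of these = min[0, 2, 7] = 0.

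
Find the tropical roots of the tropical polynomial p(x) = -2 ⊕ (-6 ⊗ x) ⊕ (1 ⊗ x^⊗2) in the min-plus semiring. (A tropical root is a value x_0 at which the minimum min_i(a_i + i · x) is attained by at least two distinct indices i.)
Roots: {-7, 4}

Each tropical root is a break point of the lower envelope of the lines y = a_i + i · x (there are 3 lines, with slopes 0, 1, ..., 2). Only the lines that attain the minimum somewhere contribute to roots; other lines are dominated. Here the surviving (envelope) indices are i = 2, i = 1, i = 0.
Intersections between consecutive envelope lines give the roots: for adjacent envelope indices i < j the intersection is x = (a_i − a_j) / (j − i). Reading off the sorted break points: {-7, 4}.
Verification: at each break x_0, at least two indices attain the minimum of min_i(a_i + i · x_0).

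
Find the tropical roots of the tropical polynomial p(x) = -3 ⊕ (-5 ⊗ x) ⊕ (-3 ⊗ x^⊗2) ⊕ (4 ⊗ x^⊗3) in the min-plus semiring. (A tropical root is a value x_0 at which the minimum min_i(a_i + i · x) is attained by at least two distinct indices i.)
Roots: {-7, -2, 2}

Each tropical root is a break point of the lower envelope of the lines y = a_i + i · x (there are 4 lines, with slopes 0, 1, ..., 3). Only the lines that attain the minimum somewhere contribute to roots; other lines are dominated. Here the surviving (envelope) indices are i = 3, i = 2, i = 1, i = 0.
Intersections between consecutive envelope lines give the roots: for adjacent envelope indices i < j the intersection is x = (a_i − a_j) / (j − i). Reading off the sorted break points: {-7, -2, 2}.
Verification: at each break x_0, at least two indices attain the minimum of min_i(a_i + i · x_0).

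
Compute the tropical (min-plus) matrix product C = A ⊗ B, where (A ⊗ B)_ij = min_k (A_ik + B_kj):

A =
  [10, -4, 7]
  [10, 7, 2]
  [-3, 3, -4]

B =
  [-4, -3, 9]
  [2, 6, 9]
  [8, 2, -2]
A ⊗ B =
  [-2, 2, 5]
  [6, 4, 0]
  [-7, -6, -6]

Apply the min-plus product entry-by-entry:
  C[0][0] = min over k of (A[0][0] + B[0][0] = 10 + -4 = 6, A[0][1] + B[1][0] = -4 + 2 = -2, A[0][2] + B[2][0] = 7 + 8 = 15) = -2 (attained at k = 1)
  C[0][1] = min over k of (A[0][0] + B[0][1] = 10 + -3 = 7, A[0][1] + B[1][1] = -4 + 6 = 2, A[0][2] + B[2][1] = 7 + 2 = 9) = 2 (attained at k = 1)
  C[0][2] = min over k of (A[0][0] + B[0][2] = 10 + 9 = 19, A[0][1] + B[1][2] = -4 + 9 = 5, A[0][2] + B[2][2] = 7 + -2 = 5) = 5 (attained at k = 1)
  C[1][0] = min over k of (A[1][0] + B[0][0] = 10 + -4 = 6, A[1][1] + B[1][0] = 7 + 2 = 9, A[1][2] + B[2][0] = 2 + 8 = 10) = 6 (attained at k = 0)
  C[1][1] = min over k of (A[1][0] + B[0][1] = 10 + -3 = 7, A[1][1] + B[1][1] = 7 + 6 = 13, A[1][2] + B[2][1] = 2 + 2 = 4) = 4 (attained at k = 2)
  C[1][2] = min over k of (A[1][0] + B[0][2] = 10 + 9 = 19, A[1][1] + B[1][2] = 7 + 9 = 16, A[1][2] + B[2][2] = 2 + -2 = 0) = 0 (attained at k = 2)
  C[2][0] = min over k of (A[2][0] + B[0][0] = -3 + -4 = -7, A[2][1] + B[1][0] = 3 + 2 = 5, A[2][2] + B[2][0] = -4 + 8 = 4) = -7 (attained at k = 0)
  C[2][1] = min over k of (A[2][0] + B[0][1] = -3 + -3 = -6, A[2][1] + B[1][1] = 3 + 6 = 9, A[2][2] + B[2][1] = -4 + 2 = -2) = -6 (attained at k = 0)
  C[2][2] = min over k of (A[2][0] + B[0][2] = -3 + 9 = 6, A[2][1] + B[1][2] = 3 + 9 = 12, A[2][2] + B[2][2] = -4 + -2 = -6) = -6 (attained at k = 2)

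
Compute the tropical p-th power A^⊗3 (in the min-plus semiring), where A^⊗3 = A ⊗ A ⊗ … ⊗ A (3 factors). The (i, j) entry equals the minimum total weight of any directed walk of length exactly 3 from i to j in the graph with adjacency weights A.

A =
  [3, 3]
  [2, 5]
A^⊗3 =
  [8, 8]
  [7, 8]

Each entry (A^⊗3)_ij equals the minimum over all length-3 walks i = v_0 → v_1 → … → v_3 = j of Σ_t A[v_t][v_{t+1}]. For example, for (i, j) = (0, 1) we minimise over 4 possible intermediate vertex sequences; the minimum is 8, attained along the walk 0 → 1 → 0 → 1.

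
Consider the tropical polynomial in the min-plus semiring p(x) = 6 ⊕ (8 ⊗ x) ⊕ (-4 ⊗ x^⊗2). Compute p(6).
p(6) = 6

A tropical monomial a ⊗ x^⊗i evaluates to a + i · x. Evaluating each term at x = 6:
  Term 0 contributes 6 + 0 · 6 = 6
  Term 1 contributes 8 + 1 · 6 = 14
  Term 2 contributes -4 + 2 · 6 = 8
p(6) = ⊕ of these = min[6, 14, 8] = 6.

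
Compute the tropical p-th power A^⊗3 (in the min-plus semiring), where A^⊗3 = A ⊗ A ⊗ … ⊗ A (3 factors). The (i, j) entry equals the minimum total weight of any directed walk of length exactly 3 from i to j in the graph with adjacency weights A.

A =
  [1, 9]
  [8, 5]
A^⊗3 =
  [3, 11]
  [10, 15]

Each entry (A^⊗3)_ij equals the minimum over all length-3 walks i = v_0 → v_1 → … → v_3 = j of Σ_t A[v_t][v_{t+1}]. For example, for (i, j) = (0, 1) we minimise over 4 possible intermediate vertex sequences; the minimum is 11, attained along the walk 0 → 0 → 0 → 1.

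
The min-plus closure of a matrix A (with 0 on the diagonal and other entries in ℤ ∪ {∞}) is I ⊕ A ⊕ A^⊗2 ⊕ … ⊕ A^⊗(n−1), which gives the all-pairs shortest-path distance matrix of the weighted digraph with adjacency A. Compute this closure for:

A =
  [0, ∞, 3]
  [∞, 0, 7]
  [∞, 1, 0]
Closure =
  [0, 4, 3]
  [∞, 0, 7]
  [∞, 1, 0]

This is the Floyd-Warshall all-pairs shortest-path computation. For each intermediate vertex k = 0, 1, …, 2, update dist[i][j] ← min(dist[i][j], dist[i][k] + dist[k][j]). The final matrix gives, for each (i, j), the minimum total weight of any directed path from i to j (possibly empty when i = j).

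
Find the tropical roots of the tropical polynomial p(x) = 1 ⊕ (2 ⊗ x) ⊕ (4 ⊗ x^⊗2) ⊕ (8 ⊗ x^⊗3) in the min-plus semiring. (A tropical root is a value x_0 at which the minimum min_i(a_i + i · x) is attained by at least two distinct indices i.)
Roots: {-4, -2, -1}

Each tropical root is a break point of the lower envelope of the lines y = a_i + i · x (there are 4 lines, with slopes 0, 1, ..., 3). Only the lines that attain the minimum somewhere contribute to roots; other lines are dominated. Here the surviving (envelope) indices are i = 3, i = 2, i = 1, i = 0.
Intersections between consecutive envelope lines give the roots: for adjacent envelope indices i < j the intersection is x = (a_i − a_j) / (j − i). Reading off the sorted break points: {-4, -2, -1}.
Verification: at each break x_0, at least two indices attain the minimum of min_i(a_i + i · x_0).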